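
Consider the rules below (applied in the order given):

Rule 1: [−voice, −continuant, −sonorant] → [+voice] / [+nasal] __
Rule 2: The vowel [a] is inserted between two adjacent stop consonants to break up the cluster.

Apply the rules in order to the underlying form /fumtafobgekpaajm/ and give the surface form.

Rule 1 (post-nasal voicing): /t/ is a voiceless stop immediately after the nasal /m/, so it voices to [d]. /fumtafobgekpaajm/ → fumdafobgekpaajm.
Rule 2 (stop-cluster a-epenthesis): /b/ and /g/ form a stop–stop cluster, so [a] is inserted between them. /k/ and /p/ form a stop–stop cluster, so [a] is inserted between them. /fumdafobgekpaajm/ → fumdafobagekapaajm.

fumdafobagekapaajm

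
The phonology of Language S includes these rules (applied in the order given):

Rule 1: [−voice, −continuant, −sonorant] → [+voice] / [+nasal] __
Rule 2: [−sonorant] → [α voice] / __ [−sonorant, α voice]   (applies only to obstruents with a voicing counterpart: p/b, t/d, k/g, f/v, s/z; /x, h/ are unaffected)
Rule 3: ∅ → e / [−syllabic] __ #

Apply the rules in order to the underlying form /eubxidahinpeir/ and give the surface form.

eupxidahinbeire

Rule 1 (post-nasal voicing): /p/ is a voiceless stop immediately after the nasal /n/, so it voices to [b]. /eubxidahinpeir/ → eubxidahinbeir.
Rule 2 (regressive voicing assimilation): /b/ precedes the voiceless obstruent /x/, so it devoices to [p] by assimilation. /eubxidahinbeir/ → eupxidahinbeir.
Rule 3 (final e-epenthesis): the form ends in the consonant /r/, so [e] is inserted word-finally. /eupxidahinbeir/ → eupxidahinbeire.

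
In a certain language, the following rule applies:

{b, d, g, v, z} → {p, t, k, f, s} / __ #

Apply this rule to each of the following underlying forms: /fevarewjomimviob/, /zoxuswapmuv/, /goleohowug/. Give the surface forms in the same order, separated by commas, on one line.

fevarewjomimviop, zoxuswapmuf, goleohowuk

/fevarewjomimviob/: /b/ is a voiced obstruent in word-final position, so it devoices to [p]. → [fevarewjomimviop].
/zoxuswapmuv/: /v/ is a voiced obstruent in word-final position, so it devoices to [f]. → [zoxuswapmuf].
/goleohowug/: /g/ is a voiced obstruent in word-final position, so it devoices to [k]. → [goleohowuk].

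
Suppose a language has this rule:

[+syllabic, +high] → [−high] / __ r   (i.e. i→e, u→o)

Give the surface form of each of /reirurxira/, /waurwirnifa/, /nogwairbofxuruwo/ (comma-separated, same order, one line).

reerorxera, waorwernifa, nogwaerbofxoruwo

/reirurxira/: /i/ is a high vowel immediately before /r/, so it lowers to [e]. /u/ is a high vowel immediately before /r/, so it lowers to [o]. /i/ is a high vowel immediately before /r/, so it lowers to [e]. → [reerorxera].
/waurwirnifa/: /u/ is a high vowel immediately before /r/, so it lowers to [o]. /i/ is a high vowel immediately before /r/, so it lowers to [e]. → [waorwernifa].
/nogwairbofxuruwo/: /i/ is a high vowel immediately before /r/, so it lowers to [e]. /u/ is a high vowel immediately before /r/, so it lowers to [o]. → [nogwaerbofxoruwo].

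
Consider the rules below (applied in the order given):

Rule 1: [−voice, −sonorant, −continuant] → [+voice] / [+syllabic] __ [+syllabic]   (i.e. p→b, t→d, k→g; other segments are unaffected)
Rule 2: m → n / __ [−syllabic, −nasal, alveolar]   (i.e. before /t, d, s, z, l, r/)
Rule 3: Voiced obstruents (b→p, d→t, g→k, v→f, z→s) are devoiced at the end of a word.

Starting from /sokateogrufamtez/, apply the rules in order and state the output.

sogadeogrufantes

Rule 1 (intervocalic voicing): /k/ is a voiceless stop between vowels /o/ and /a/, so it voices to [g]. /t/ is a voiceless stop between vowels /a/ and /e/, so it voices to [d]. /sokateogrufamtez/ → sogadeogrufamtez.
Rule 2 (nasal place assimilation): /m/ precedes the alveolar consonant /t/, so it assimilates in place to [n]. /sogadeogrufamtez/ → sogadeogrufantez.
Rule 3 (final devoicing): /z/ is a voiced obstruent in word-final position, so it devoices to [s]. /sogadeogrufantez/ → sogadeogrufantes.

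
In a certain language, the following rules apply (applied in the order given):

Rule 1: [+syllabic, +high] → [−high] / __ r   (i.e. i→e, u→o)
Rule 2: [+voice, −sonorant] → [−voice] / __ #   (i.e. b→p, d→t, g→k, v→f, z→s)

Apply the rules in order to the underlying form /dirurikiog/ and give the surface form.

Rule 1 (pre-rhotic lowering): /i/ is a high vowel immediately before /r/, so it lowers to [e]. /u/ is a high vowel immediately before /r/, so it lowers to [o]. /dirurikiog/ → derorikiog.
Rule 2 (final devoicing): /g/ is a voiced obstruent in word-final position, so it devoices to [k]. /derorikiog/ → derorikiok.

derorikiok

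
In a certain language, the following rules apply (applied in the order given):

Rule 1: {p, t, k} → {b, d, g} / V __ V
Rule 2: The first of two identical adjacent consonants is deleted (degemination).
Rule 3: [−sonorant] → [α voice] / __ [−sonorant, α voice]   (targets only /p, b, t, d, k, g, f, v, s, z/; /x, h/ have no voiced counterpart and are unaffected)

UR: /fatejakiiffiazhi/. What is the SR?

Rule 1 (intervocalic voicing): /t/ is a voiceless stop between vowels /a/ and /e/, so it voices to [d]. /k/ is a voiceless stop between vowels /a/ and /i/, so it voices to [g]. /fatejakiiffiazhi/ → fadejagiiffiazhi.
Rule 2 (degemination): /ff/ is a geminate; the first /f/ deletes. /fadejagiiffiazhi/ → fadejagiifiazhi.
Rule 3 (regressive voicing assimilation): /z/ precedes the voiceless obstruent /h/, so it devoices to [s] by assimilation. /fadejagiifiazhi/ → fadejagiifiashi.

fadejagiifiashi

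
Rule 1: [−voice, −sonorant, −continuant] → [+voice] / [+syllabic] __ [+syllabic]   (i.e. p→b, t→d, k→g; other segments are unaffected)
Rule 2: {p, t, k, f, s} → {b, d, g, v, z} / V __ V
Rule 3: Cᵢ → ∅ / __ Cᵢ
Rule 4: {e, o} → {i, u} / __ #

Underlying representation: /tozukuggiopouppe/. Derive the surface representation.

tozugugioboupi

Rule 1 (intervocalic voicing): /k/ is a voiceless stop between vowels /u/ and /u/, so it voices to [g]. /p/ is a voiceless stop between vowels /o/ and /o/, so it voices to [b]. /tozukuggiopouppe/ → tozuguggiobouppe.
Rule 2 (intervocalic voicing): no segment meets the environment; /tozuguggiobouppe/ is unchanged.
Rule 3 (degemination): /gg/ is a geminate; the first /g/ deletes. /pp/ is a geminate; the first /p/ deletes. /tozuguggiobouppe/ → tozugugioboupe.
Rule 4 (final vowel raising): /e/ is a mid vowel in word-final position, so it raises to [i]. /tozugugioboupe/ → tozugugioboupi.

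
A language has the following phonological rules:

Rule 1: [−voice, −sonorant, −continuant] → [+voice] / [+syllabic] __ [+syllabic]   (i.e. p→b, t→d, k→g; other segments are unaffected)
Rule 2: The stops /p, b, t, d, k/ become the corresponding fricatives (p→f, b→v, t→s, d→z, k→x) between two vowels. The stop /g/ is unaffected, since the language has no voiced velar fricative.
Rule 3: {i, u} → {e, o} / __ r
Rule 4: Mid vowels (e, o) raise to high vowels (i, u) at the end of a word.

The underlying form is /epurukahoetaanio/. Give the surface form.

evorugahoezaaniu

Rule 1 (intervocalic voicing): /p/ is a voiceless stop between vowels /e/ and /u/, so it voices to [b]. /k/ is a voiceless stop between vowels /u/ and /a/, so it voices to [g]. /t/ is a voiceless stop between vowels /e/ and /a/, so it voices to [d]. /epurukahoetaanio/ → eburugahoedaanio.
Rule 2 (intervocalic spirantization): /b/ is a stop between vowels /e/ and /u/, so it spirantizes to the fricative [v]. /d/ is a stop between vowels /e/ and /a/, so it spirantizes to the fricative [z]. /eburugahoedaanio/ → evurugahoezaanio.
Rule 3 (pre-rhotic lowering): /u/ is a high vowel immediately before /r/, so it lowers to [o]. /evurugahoezaanio/ → evorugahoezaanio.
Rule 4 (final vowel raising): /o/ is a mid vowel in word-final position, so it raises to [u]. /evorugahoezaanio/ → evorugahoezaaniu.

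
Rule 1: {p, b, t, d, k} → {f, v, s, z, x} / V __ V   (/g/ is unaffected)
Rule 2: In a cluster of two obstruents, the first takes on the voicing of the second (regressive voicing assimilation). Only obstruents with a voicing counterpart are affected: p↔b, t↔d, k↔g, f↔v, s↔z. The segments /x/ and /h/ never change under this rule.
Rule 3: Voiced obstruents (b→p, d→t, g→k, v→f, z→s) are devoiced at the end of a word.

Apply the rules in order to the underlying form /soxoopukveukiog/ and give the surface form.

Rule 1 (intervocalic spirantization): /p/ is a stop between vowels /o/ and /u/, so it spirantizes to the fricative [f]. /k/ is a stop between vowels /u/ and /i/, so it spirantizes to the fricative [x]. /soxoopukveukiog/ → soxoofukveuxiog.
Rule 2 (regressive voicing assimilation): /k/ precedes the voiced obstruent /v/, so it voices to [g] by assimilation. /soxoofukveuxiog/ → soxoofugveuxiog.
Rule 3 (final devoicing): /g/ is a voiced obstruent in word-final position, so it devoices to [k]. /soxoofugveuxiog/ → soxoofugveuxiok.

soxoofugveuxiok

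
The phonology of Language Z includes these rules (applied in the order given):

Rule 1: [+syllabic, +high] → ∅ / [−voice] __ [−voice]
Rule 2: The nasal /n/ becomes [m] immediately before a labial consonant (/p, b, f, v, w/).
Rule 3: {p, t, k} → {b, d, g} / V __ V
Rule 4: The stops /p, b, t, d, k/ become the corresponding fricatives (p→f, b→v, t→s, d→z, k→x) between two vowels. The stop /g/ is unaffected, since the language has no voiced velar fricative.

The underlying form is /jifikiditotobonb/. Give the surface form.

jifkizizozovomb

Rule 1 (high vowel syncope): /i/ is a high vowel flanked by voiceless consonants /f/ and /k/, so it deletes. /jifikiditotobonb/ → jifkiditotobonb.
Rule 2 (nasal place assimilation): /n/ precedes the labial consonant /b/, so it assimilates in place to [m]. /jifkiditotobonb/ → jifkiditotobomb.
Rule 3 (intervocalic voicing): /t/ is a voiceless stop between vowels /i/ and /o/, so it voices to [d]. /t/ is a voiceless stop between vowels /o/ and /o/, so it voices to [d]. /jifkiditotobomb/ → jifkididodobomb.
Rule 4 (intervocalic spirantization): /d/ is a stop between vowels /i/ and /i/, so it spirantizes to the fricative [z]. /d/ is a stop between vowels /i/ and /o/, so it spirantizes to the fricative [z]. /d/ is a stop between vowels /o/ and /o/, so it spirantizes to the fricative [z]. /b/ is a stop between vowels /o/ and /o/, so it spirantizes to the fricative [v]. /jifkididodobomb/ → jifkizizozovomb.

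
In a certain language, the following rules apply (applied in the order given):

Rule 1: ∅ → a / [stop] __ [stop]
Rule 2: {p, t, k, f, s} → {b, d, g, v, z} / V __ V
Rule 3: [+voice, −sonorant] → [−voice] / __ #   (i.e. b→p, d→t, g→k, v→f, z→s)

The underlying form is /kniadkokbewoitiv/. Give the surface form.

Rule 1 (stop-cluster a-epenthesis): /d/ and /k/ form a stop–stop cluster, so [a] is inserted between them. /k/ and /b/ form a stop–stop cluster, so [a] is inserted between them. /kniadkokbewoitiv/ → kniadakokabewoitiv.
Rule 2 (intervocalic voicing): /k/ is a voiceless obstruent between vowels /a/ and /o/, so it voices to [g]. /k/ is a voiceless obstruent between vowels /o/ and /a/, so it voices to [g]. /t/ is a voiceless obstruent between vowels /i/ and /i/, so it voices to [d]. /kniadakokabewoitiv/ → kniadagogabewoidiv.
Rule 3 (final devoicing): /v/ is a voiced obstruent in word-final position, so it devoices to [f]. /kniadagogabewoidiv/ → kniadagogabewoidif.

kniadagogabewoidif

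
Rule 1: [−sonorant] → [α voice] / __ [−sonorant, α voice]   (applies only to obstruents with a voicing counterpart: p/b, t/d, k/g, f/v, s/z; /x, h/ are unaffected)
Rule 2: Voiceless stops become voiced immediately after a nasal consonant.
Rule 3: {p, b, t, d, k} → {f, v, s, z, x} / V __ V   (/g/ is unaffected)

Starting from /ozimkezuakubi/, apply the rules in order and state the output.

ozimgezuaxuvi

Rule 1 (regressive voicing assimilation): no segment meets the environment; /ozimkezuakubi/ is unchanged.
Rule 2 (post-nasal voicing): /k/ is a voiceless stop immediately after the nasal /m/, so it voices to [g]. /ozimkezuakubi/ → ozimgezuakubi.
Rule 3 (intervocalic spirantization): /k/ is a stop between vowels /a/ and /u/, so it spirantizes to the fricative [x]. /b/ is a stop between vowels /u/ and /i/, so it spirantizes to the fricative [v]. /ozimgezuakubi/ → ozimgezuaxuvi.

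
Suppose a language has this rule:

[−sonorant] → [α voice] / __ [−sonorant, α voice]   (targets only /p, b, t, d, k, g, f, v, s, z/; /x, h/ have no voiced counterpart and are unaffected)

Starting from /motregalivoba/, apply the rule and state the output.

No segment of /motregalivoba/ meets the structural description of the rule, so the form surfaces unchanged.

motregalivoba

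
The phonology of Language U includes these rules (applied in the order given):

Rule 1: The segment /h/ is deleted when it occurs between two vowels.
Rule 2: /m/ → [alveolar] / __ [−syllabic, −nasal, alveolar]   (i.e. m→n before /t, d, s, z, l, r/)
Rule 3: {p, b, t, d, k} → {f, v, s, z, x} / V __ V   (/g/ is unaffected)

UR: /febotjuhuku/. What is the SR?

Rule 1 (intervocalic h-deletion): /h/ occurs between vowels /u/ and /u/, so it deletes. /febotjuhuku/ → febotjuuku.
Rule 2 (nasal place assimilation): no segment meets the environment; /febotjuuku/ is unchanged.
Rule 3 (intervocalic spirantization): /b/ is a stop between vowels /e/ and /o/, so it spirantizes to the fricative [v]. /k/ is a stop between vowels /u/ and /u/, so it spirantizes to the fricative [x]. /febotjuuku/ → fevotjuuxu.

fevotjuuxu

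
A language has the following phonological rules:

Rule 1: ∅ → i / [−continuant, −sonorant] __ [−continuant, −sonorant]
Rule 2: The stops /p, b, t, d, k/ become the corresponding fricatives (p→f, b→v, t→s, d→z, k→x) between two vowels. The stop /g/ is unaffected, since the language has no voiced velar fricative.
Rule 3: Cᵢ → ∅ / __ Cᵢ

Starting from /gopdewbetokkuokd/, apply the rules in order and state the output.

gofizewbesoxixuoxid

Rule 1 (stop-cluster i-epenthesis): /p/ and /d/ form a stop–stop cluster, so [i] is inserted between them. /k/ and /k/ form a stop–stop cluster, so [i] is inserted between them. /k/ and /d/ form a stop–stop cluster, so [i] is inserted between them. /gopdewbetokkuokd/ → gopidewbetokikuokid.
Rule 2 (intervocalic spirantization): /p/ is a stop between vowels /o/ and /i/, so it spirantizes to the fricative [f]. /d/ is a stop between vowels /i/ and /e/, so it spirantizes to the fricative [z]. /t/ is a stop between vowels /e/ and /o/, so it spirantizes to the fricative [s]. /k/ is a stop between vowels /o/ and /i/, so it spirantizes to the fricative [x]. /k/ is a stop between vowels /i/ and /u/, so it spirantizes to the fricative [x]. /k/ is a stop between vowels /o/ and /i/, so it spirantizes to the fricative [x]. /gopidewbetokikuokid/ → gofizewbesoxixuoxid.
Rule 3 (degemination): no segment meets the environment; /gofizewbesoxixuoxid/ is unchanged.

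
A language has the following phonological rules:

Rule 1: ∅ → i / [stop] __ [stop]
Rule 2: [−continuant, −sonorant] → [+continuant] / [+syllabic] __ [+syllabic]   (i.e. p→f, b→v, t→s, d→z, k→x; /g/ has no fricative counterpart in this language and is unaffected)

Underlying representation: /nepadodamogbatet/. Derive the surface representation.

Rule 1 (stop-cluster i-epenthesis): /g/ and /b/ form a stop–stop cluster, so [i] is inserted between them. /nepadodamogbatet/ → nepadodamogibatet.
Rule 2 (intervocalic spirantization): /p/ is a stop between vowels /e/ and /a/, so it spirantizes to the fricative [f]. /d/ is a stop between vowels /a/ and /o/, so it spirantizes to the fricative [z]. /d/ is a stop between vowels /o/ and /a/, so it spirantizes to the fricative [z]. /b/ is a stop between vowels /i/ and /a/, so it spirantizes to the fricative [v]. /t/ is a stop between vowels /a/ and /e/, so it spirantizes to the fricative [s]. /nepadodamogibatet/ → nefazozamogivaset.

nefazozamogivaset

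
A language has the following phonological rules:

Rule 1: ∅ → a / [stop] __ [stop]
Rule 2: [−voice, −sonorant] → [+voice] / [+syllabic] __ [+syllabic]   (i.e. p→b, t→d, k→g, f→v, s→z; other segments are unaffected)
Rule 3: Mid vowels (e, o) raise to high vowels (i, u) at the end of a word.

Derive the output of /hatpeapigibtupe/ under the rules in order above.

hadabeabigibadubi

Rule 1 (stop-cluster a-epenthesis): /t/ and /p/ form a stop–stop cluster, so [a] is inserted between them. /b/ and /t/ form a stop–stop cluster, so [a] is inserted between them. /hatpeapigibtupe/ → hatapeapigibatupe.
Rule 2 (intervocalic voicing): /t/ is a voiceless obstruent between vowels /a/ and /a/, so it voices to [d]. /p/ is a voiceless obstruent between vowels /a/ and /e/, so it voices to [b]. /p/ is a voiceless obstruent between vowels /a/ and /i/, so it voices to [b]. /t/ is a voiceless obstruent between vowels /a/ and /u/, so it voices to [d]. /p/ is a voiceless obstruent between vowels /u/ and /e/, so it voices to [b]. /hatapeapigibatupe/ → hadabeabigibadube.
Rule 3 (final vowel raising): /e/ is a mid vowel in word-final position, so it raises to [i]. /hadabeabigibadube/ → hadabeabigibadubi.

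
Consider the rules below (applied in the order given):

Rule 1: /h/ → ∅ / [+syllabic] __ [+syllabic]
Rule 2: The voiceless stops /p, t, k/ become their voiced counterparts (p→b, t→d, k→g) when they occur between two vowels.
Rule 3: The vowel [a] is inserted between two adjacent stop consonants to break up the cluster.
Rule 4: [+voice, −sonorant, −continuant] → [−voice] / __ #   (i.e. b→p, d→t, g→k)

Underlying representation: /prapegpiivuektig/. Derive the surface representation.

Rule 1 (intervocalic h-deletion): no segment meets the environment; /prapegpiivuektig/ is unchanged.
Rule 2 (intervocalic voicing): /p/ is a voiceless stop between vowels /a/ and /e/, so it voices to [b]. /prapegpiivuektig/ → prabegpiivuektig.
Rule 3 (stop-cluster a-epenthesis): /g/ and /p/ form a stop–stop cluster, so [a] is inserted between them. /k/ and /t/ form a stop–stop cluster, so [a] is inserted between them. /prabegpiivuektig/ → prabegapiivuekatig.
Rule 4 (final devoicing): /g/ is a voiced stop in word-final position, so it devoices to [k]. /prabegapiivuekatig/ → prabegapiivuekatik.

prabegapiivuekatik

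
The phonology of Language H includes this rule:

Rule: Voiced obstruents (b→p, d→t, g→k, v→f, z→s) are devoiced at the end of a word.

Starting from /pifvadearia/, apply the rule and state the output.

pifvadearia

No segment of /pifvadearia/ meets the structural description of the rule, so the form surfaces unchanged.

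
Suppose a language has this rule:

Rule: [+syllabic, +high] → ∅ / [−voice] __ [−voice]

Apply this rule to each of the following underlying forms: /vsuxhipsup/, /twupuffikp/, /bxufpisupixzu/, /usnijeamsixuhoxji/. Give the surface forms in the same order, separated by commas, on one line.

/vsuxhipsup/: /u/ is a high vowel flanked by voiceless consonants /s/ and /x/, so it deletes. /i/ is a high vowel flanked by voiceless consonants /h/ and /p/, so it deletes. /u/ is a high vowel flanked by voiceless consonants /s/ and /p/, so it deletes. → [vsxhpsp].
/twupuffikp/: /u/ is a high vowel flanked by voiceless consonants /p/ and /f/, so it deletes. /i/ is a high vowel flanked by voiceless consonants /f/ and /k/, so it deletes. → [twupffkp].
/bxufpisupixzu/: /u/ is a high vowel flanked by voiceless consonants /x/ and /f/, so it deletes. /i/ is a high vowel flanked by voiceless consonants /p/ and /s/, so it deletes. /u/ is a high vowel flanked by voiceless consonants /s/ and /p/, so it deletes. /i/ is a high vowel flanked by voiceless consonants /p/ and /x/, so it deletes. → [bxfpspxzu].
/usnijeamsixuhoxji/: /i/ is a high vowel flanked by voiceless consonants /s/ and /x/, so it deletes. /u/ is a high vowel flanked by voiceless consonants /x/ and /h/, so it deletes. → [usnijeamsxhoxji].

vsxhpsp, twupffkp, bxfpspxzu, usnijeamsxhoxji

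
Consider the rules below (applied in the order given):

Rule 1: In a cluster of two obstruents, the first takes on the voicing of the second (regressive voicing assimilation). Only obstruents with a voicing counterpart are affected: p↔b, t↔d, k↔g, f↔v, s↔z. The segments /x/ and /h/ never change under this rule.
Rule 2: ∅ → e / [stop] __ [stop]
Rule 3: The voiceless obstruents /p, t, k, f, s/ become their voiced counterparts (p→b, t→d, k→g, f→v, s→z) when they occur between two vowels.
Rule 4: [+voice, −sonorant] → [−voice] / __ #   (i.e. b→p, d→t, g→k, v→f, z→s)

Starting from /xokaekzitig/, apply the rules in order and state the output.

Rule 1 (regressive voicing assimilation): /k/ precedes the voiced obstruent /z/, so it voices to [g] by assimilation. /xokaekzitig/ → xokaegzitig.
Rule 2 (stop-cluster e-epenthesis): no segment meets the environment; /xokaegzitig/ is unchanged.
Rule 3 (intervocalic voicing): /k/ is a voiceless obstruent between vowels /o/ and /a/, so it voices to [g]. /t/ is a voiceless obstruent between vowels /i/ and /i/, so it voices to [d]. /xokaegzitig/ → xogaegzidig.
Rule 4 (final devoicing): /g/ is a voiced obstruent in word-final position, so it devoices to [k]. /xogaegzidig/ → xogaegzidik.

xogaegzidik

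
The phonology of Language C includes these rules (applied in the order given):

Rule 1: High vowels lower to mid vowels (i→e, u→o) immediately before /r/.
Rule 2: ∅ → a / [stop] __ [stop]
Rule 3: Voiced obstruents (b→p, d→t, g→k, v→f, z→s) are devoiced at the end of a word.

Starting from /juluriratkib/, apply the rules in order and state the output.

Rule 1 (pre-rhotic lowering): /u/ is a high vowel immediately before /r/, so it lowers to [o]. /i/ is a high vowel immediately before /r/, so it lowers to [e]. /juluriratkib/ → juloreratkib.
Rule 2 (stop-cluster a-epenthesis): /t/ and /k/ form a stop–stop cluster, so [a] is inserted between them. /juloreratkib/ → juloreratakib.
Rule 3 (final devoicing): /b/ is a voiced obstruent in word-final position, so it devoices to [p]. /juloreratakib/ → juloreratakip.

juloreratakip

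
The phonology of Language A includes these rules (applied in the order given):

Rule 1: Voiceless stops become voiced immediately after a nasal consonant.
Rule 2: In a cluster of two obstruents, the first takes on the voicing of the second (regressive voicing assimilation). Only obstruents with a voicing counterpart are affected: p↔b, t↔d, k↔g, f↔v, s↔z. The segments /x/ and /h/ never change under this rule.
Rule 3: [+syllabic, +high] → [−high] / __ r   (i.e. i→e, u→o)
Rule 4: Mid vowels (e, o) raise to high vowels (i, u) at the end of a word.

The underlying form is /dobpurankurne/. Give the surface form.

dopporangorni

Rule 1 (post-nasal voicing): /k/ is a voiceless stop immediately after the nasal /n/, so it voices to [g]. /dobpurankurne/ → dobpurangurne.
Rule 2 (regressive voicing assimilation): /b/ precedes the voiceless obstruent /p/, so it devoices to [p] by assimilation. /dobpurangurne/ → doppurangurne.
Rule 3 (pre-rhotic lowering): /u/ is a high vowel immediately before /r/, so it lowers to [o]. /u/ is a high vowel immediately before /r/, so it lowers to [o]. /doppurangurne/ → dopporangorne.
Rule 4 (final vowel raising): /e/ is a mid vowel in word-final position, so it raises to [i]. /dopporangorne/ → dopporangorni.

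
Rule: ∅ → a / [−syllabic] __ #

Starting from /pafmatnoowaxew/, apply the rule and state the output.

pafmatnoowaxewa

the form ends in the consonant /w/, so [a] is inserted word-finally.
Surface form: [pafmatnoowaxewa].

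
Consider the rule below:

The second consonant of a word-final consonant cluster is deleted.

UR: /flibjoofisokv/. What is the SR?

flibjoofisok

/v/ is the second consonant of a word-final cluster /kv/, so it deletes.
The other instances of /f/, /l/, /b/, /j/, /s/, /k/ do not occur in the required environment and remain unchanged.
Surface form: [flibjoofisok].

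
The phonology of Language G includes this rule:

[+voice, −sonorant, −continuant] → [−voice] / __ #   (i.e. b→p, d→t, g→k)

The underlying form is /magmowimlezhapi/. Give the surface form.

magmowimlezhapi

No segment of /magmowimlezhapi/ meets the structural description of the rule, so the form surfaces unchanged.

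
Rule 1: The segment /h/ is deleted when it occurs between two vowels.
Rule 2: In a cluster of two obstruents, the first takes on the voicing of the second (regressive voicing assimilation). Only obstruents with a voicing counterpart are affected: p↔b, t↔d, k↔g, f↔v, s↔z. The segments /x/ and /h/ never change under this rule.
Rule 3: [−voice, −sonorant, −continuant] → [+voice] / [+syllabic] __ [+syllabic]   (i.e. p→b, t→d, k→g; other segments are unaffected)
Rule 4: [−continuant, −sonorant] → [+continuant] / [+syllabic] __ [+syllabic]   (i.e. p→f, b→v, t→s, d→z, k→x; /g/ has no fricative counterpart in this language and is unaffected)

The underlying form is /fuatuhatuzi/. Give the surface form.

Rule 1 (intervocalic h-deletion): /h/ occurs between vowels /u/ and /a/, so it deletes. /fuatuhatuzi/ → fuatuatuzi.
Rule 2 (regressive voicing assimilation): no segment meets the environment; /fuatuatuzi/ is unchanged.
Rule 3 (intervocalic voicing): /t/ is a voiceless stop between vowels /a/ and /u/, so it voices to [d]. /t/ is a voiceless stop between vowels /a/ and /u/, so it voices to [d]. /fuatuatuzi/ → fuaduaduzi.
Rule 4 (intervocalic spirantization): /d/ is a stop between vowels /a/ and /u/, so it spirantizes to the fricative [z]. /d/ is a stop between vowels /a/ and /u/, so it spirantizes to the fricative [z]. /fuaduaduzi/ → fuazuazuzi.

fuazuazuzi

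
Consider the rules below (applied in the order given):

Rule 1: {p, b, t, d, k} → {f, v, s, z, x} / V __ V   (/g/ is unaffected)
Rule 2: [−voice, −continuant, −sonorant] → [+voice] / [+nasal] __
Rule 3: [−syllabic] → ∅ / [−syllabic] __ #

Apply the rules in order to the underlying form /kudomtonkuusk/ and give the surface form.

Rule 1 (intervocalic spirantization): /d/ is a stop between vowels /u/ and /o/, so it spirantizes to the fricative [z]. /kudomtonkuusk/ → kuzomtonkuusk.
Rule 2 (post-nasal voicing): /t/ is a voiceless stop immediately after the nasal /m/, so it voices to [d]. /k/ is a voiceless stop immediately after the nasal /n/, so it voices to [g]. /kuzomtonkuusk/ → kuzomdonguusk.
Rule 3 (final cluster simplification): /k/ is the second consonant of a word-final cluster /sk/, so it deletes. /kuzomdonguusk/ → kuzomdonguus.

kuzomdonguus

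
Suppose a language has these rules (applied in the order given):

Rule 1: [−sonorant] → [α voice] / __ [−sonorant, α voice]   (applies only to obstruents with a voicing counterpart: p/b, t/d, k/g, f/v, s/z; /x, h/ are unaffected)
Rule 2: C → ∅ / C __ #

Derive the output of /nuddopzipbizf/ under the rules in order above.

nuddobzibbis

Rule 1 (regressive voicing assimilation): /p/ precedes the voiced obstruent /z/, so it voices to [b] by assimilation. /p/ precedes the voiced obstruent /b/, so it voices to [b] by assimilation. /z/ precedes the voiceless obstruent /f/, so it devoices to [s] by assimilation. /nuddopzipbizf/ → nuddobzibbisf.
Rule 2 (final cluster simplification): /f/ is the second consonant of a word-final cluster /sf/, so it deletes. /nuddobzibbisf/ → nuddobzibbis.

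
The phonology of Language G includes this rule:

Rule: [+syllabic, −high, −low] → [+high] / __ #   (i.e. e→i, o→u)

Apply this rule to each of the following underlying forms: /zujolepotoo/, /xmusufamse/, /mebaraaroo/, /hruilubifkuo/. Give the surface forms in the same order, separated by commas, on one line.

/zujolepotoo/: /o/ is a mid vowel in word-final position, so it raises to [u]. → [zujolepotou].
/xmusufamse/: /e/ is a mid vowel in word-final position, so it raises to [i]. → [xmusufamsi].
/mebaraaroo/: /o/ is a mid vowel in word-final position, so it raises to [u]. → [mebaraarou].
/hruilubifkuo/: /o/ is a mid vowel in word-final position, so it raises to [u]. → [hruilubifkuu].

zujolepotou, xmusufamsi, mebaraarou, hruilubifkuu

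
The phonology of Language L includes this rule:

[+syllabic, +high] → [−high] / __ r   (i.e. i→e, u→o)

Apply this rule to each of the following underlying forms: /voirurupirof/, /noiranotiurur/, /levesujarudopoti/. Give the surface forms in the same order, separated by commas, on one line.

/voirurupirof/: /i/ is a high vowel immediately before /r/, so it lowers to [e]. /u/ is a high vowel immediately before /r/, so it lowers to [o]. /i/ is a high vowel immediately before /r/, so it lowers to [e]. → [voeroruperof].
/noiranotiurur/: /i/ is a high vowel immediately before /r/, so it lowers to [e]. /u/ is a high vowel immediately before /r/, so it lowers to [o]. /u/ is a high vowel immediately before /r/, so it lowers to [o]. → [noeranotioror].
/levesujarudopoti/: the rule's environment is not met; surfaces unchanged as [levesujarudopoti].

voeroruperof, noeranotioror, levesujarudopoti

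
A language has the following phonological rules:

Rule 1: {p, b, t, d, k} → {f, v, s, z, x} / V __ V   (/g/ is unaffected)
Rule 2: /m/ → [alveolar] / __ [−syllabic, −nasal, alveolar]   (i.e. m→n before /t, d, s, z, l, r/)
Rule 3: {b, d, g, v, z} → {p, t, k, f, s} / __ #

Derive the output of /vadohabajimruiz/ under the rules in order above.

vazohavajinruis

Rule 1 (intervocalic spirantization): /d/ is a stop between vowels /a/ and /o/, so it spirantizes to the fricative [z]. /b/ is a stop between vowels /a/ and /a/, so it spirantizes to the fricative [v]. /vadohabajimruiz/ → vazohavajimruiz.
Rule 2 (nasal place assimilation): /m/ precedes the alveolar consonant /r/, so it assimilates in place to [n]. /vazohavajimruiz/ → vazohavajinruiz.
Rule 3 (final devoicing): /z/ is a voiced obstruent in word-final position, so it devoices to [s]. /vazohavajinruiz/ → vazohavajinruis.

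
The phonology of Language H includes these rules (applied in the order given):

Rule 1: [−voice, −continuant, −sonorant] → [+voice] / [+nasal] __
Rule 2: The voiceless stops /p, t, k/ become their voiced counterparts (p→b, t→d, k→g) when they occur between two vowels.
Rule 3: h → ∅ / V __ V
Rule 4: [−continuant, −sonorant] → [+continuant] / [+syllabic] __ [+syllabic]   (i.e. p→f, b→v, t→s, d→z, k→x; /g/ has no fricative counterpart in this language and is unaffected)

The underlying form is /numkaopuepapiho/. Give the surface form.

numgaovuevavio

Rule 1 (post-nasal voicing): /k/ is a voiceless stop immediately after the nasal /m/, so it voices to [g]. /numkaopuepapiho/ → numgaopuepapiho.
Rule 2 (intervocalic voicing): /p/ is a voiceless stop between vowels /o/ and /u/, so it voices to [b]. /p/ is a voiceless stop between vowels /e/ and /a/, so it voices to [b]. /p/ is a voiceless stop between vowels /a/ and /i/, so it voices to [b]. /numgaopuepapiho/ → numgaobuebabiho.
Rule 3 (intervocalic h-deletion): /h/ occurs between vowels /i/ and /o/, so it deletes. /numgaobuebabiho/ → numgaobuebabio.
Rule 4 (intervocalic spirantization): /b/ is a stop between vowels /o/ and /u/, so it spirantizes to the fricative [v]. /b/ is a stop between vowels /e/ and /a/, so it spirantizes to the fricative [v]. /b/ is a stop between vowels /a/ and /i/, so it spirantizes to the fricative [v]. /numgaobuebabio/ → numgaovuevavio.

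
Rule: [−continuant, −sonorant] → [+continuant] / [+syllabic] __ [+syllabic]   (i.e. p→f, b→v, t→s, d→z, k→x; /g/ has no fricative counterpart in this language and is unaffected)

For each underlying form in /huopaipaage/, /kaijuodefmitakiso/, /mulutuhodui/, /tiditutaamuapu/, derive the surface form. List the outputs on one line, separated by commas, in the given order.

/huopaipaage/: /p/ is a stop between vowels /o/ and /a/, so it spirantizes to the fricative [f]. /p/ is a stop between vowels /i/ and /a/, so it spirantizes to the fricative [f]. → [huofaifaage].
/kaijuodefmitakiso/: /d/ is a stop between vowels /o/ and /e/, so it spirantizes to the fricative [z]. /t/ is a stop between vowels /i/ and /a/, so it spirantizes to the fricative [s]. /k/ is a stop between vowels /a/ and /i/, so it spirantizes to the fricative [x]. → [kaijuozefmisaxiso].
/mulutuhodui/: /t/ is a stop between vowels /u/ and /u/, so it spirantizes to the fricative [s]. /d/ is a stop between vowels /o/ and /u/, so it spirantizes to the fricative [z]. → [mulusuhozui].
/tiditutaamuapu/: /d/ is a stop between vowels /i/ and /i/, so it spirantizes to the fricative [z]. /t/ is a stop between vowels /i/ and /u/, so it spirantizes to the fricative [s]. /t/ is a stop between vowels /u/ and /a/, so it spirantizes to the fricative [s]. /p/ is a stop between vowels /a/ and /u/, so it spirantizes to the fricative [f]. → [tizisusaamuafu].

huofaifaage, kaijuozefmisaxiso, mulusuhozui, tizisusaamuafu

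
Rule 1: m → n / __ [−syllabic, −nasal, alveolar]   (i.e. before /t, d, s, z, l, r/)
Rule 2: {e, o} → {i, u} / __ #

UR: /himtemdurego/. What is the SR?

Rule 1 (nasal place assimilation): /m/ precedes the alveolar consonant /t/, so it assimilates in place to [n]. /m/ precedes the alveolar consonant /d/, so it assimilates in place to [n]. /himtemdurego/ → hintendurego.
Rule 2 (final vowel raising): /o/ is a mid vowel in word-final position, so it raises to [u]. /hintendurego/ → hintenduregu.

hintenduregu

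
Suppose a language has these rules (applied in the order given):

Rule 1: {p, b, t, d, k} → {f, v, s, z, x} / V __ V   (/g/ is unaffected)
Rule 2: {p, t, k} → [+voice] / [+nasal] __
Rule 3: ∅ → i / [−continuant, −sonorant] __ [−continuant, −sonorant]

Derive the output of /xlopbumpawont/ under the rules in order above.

Rule 1 (intervocalic spirantization): no segment meets the environment; /xlopbumpawont/ is unchanged.
Rule 2 (post-nasal voicing): /p/ is a voiceless stop immediately after the nasal /m/, so it voices to [b]. /t/ is a voiceless stop immediately after the nasal /n/, so it voices to [d]. /xlopbumpawont/ → xlopbumbawond.
Rule 3 (stop-cluster i-epenthesis): /p/ and /b/ form a stop–stop cluster, so [i] is inserted between them. /xlopbumbawond/ → xlopibumbawond.

xlopibumbawond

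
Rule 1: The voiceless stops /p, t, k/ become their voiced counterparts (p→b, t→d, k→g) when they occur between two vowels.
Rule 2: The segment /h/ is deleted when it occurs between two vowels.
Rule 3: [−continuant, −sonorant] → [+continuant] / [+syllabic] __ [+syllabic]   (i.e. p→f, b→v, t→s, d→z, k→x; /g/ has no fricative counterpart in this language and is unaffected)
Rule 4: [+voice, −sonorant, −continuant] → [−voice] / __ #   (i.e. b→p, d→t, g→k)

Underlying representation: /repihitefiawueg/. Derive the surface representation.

Rule 1 (intervocalic voicing): /p/ is a voiceless stop between vowels /e/ and /i/, so it voices to [b]. /t/ is a voiceless stop between vowels /i/ and /e/, so it voices to [d]. /repihitefiawueg/ → rebihidefiawueg.
Rule 2 (intervocalic h-deletion): /h/ occurs between vowels /i/ and /i/, so it deletes. /rebihidefiawueg/ → rebiidefiawueg.
Rule 3 (intervocalic spirantization): /b/ is a stop between vowels /e/ and /i/, so it spirantizes to the fricative [v]. /d/ is a stop between vowels /i/ and /e/, so it spirantizes to the fricative [z]. /rebiidefiawueg/ → reviizefiawueg.
Rule 4 (final devoicing): /g/ is a voiced stop in word-final position, so it devoices to [k]. /reviizefiawueg/ → reviizefiawuek.

reviizefiawuek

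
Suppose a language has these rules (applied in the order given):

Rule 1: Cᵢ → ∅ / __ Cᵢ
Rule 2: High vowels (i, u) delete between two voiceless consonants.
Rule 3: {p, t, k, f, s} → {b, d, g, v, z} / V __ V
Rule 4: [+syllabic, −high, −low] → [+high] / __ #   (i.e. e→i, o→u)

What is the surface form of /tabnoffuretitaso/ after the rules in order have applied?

Rule 1 (degemination): /ff/ is a geminate; the first /f/ deletes. /tabnoffuretitaso/ → tabnofuretitaso.
Rule 2 (high vowel syncope): /i/ is a high vowel flanked by voiceless consonants /t/ and /t/, so it deletes. /tabnofuretitaso/ → tabnofurettaso.
Rule 3 (intervocalic voicing): /f/ is a voiceless obstruent between vowels /o/ and /u/, so it voices to [v]. /s/ is a voiceless obstruent between vowels /a/ and /o/, so it voices to [z]. /tabnofurettaso/ → tabnovurettazo.
Rule 4 (final vowel raising): /o/ is a mid vowel in word-final position, so it raises to [u]. /tabnovurettazo/ → tabnovurettazu.

tabnovurettazu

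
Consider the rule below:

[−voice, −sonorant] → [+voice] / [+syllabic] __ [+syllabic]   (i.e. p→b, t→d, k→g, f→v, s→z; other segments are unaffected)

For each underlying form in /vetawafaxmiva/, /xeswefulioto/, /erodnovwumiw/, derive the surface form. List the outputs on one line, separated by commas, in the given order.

/vetawafaxmiva/: /t/ is a voiceless obstruent between vowels /e/ and /a/, so it voices to [d]. /f/ is a voiceless obstruent between vowels /a/ and /a/, so it voices to [v]. → [vedawavaxmiva].
/xeswefulioto/: /f/ is a voiceless obstruent between vowels /e/ and /u/, so it voices to [v]. /t/ is a voiceless obstruent between vowels /o/ and /o/, so it voices to [d]. → [xeswevuliodo].
/erodnovwumiw/: the rule's environment is not met; surfaces unchanged as [erodnovwumiw].

vedawavaxmiva, xeswevuliodo, erodnovwumiw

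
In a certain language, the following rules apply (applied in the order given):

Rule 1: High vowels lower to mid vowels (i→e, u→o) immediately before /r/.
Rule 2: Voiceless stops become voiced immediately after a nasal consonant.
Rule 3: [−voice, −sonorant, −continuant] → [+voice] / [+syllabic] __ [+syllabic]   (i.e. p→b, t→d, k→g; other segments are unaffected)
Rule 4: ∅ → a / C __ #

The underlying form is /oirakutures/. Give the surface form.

oeragudoresa

Rule 1 (pre-rhotic lowering): /i/ is a high vowel immediately before /r/, so it lowers to [e]. /u/ is a high vowel immediately before /r/, so it lowers to [o]. /oirakutures/ → oerakutores.
Rule 2 (post-nasal voicing): no segment meets the environment; /oerakutores/ is unchanged.
Rule 3 (intervocalic voicing): /k/ is a voiceless stop between vowels /a/ and /u/, so it voices to [g]. /t/ is a voiceless stop between vowels /u/ and /o/, so it voices to [d]. /oerakutores/ → oeragudores.
Rule 4 (final a-epenthesis): the form ends in the consonant /s/, so [a] is inserted word-finally. /oeragudores/ → oeragudoresa.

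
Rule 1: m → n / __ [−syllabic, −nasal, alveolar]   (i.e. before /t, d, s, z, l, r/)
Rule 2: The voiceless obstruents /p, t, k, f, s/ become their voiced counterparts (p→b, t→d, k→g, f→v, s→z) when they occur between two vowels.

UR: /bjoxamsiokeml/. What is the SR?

bjoxansiogenl

Rule 1 (nasal place assimilation): /m/ precedes the alveolar consonant /s/, so it assimilates in place to [n]. /m/ precedes the alveolar consonant /l/, so it assimilates in place to [n]. /bjoxamsiokeml/ → bjoxansiokenl.
Rule 2 (intervocalic voicing): /k/ is a voiceless obstruent between vowels /o/ and /e/, so it voices to [g]. /bjoxansiokenl/ → bjoxansiogenl.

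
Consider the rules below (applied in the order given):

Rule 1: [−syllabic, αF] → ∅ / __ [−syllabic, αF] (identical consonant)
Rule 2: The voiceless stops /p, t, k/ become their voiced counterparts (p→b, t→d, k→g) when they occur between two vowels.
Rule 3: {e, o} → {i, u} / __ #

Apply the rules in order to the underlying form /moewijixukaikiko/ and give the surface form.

moewijixugaigigu

Rule 1 (degemination): no segment meets the environment; /moewijixukaikiko/ is unchanged.
Rule 2 (intervocalic voicing): /k/ is a voiceless stop between vowels /u/ and /a/, so it voices to [g]. /k/ is a voiceless stop between vowels /i/ and /i/, so it voices to [g]. /k/ is a voiceless stop between vowels /i/ and /o/, so it voices to [g]. /moewijixukaikiko/ → moewijixugaigigo.
Rule 3 (final vowel raising): /o/ is a mid vowel in word-final position, so it raises to [u]. /moewijixugaigigo/ → moewijixugaigigu.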